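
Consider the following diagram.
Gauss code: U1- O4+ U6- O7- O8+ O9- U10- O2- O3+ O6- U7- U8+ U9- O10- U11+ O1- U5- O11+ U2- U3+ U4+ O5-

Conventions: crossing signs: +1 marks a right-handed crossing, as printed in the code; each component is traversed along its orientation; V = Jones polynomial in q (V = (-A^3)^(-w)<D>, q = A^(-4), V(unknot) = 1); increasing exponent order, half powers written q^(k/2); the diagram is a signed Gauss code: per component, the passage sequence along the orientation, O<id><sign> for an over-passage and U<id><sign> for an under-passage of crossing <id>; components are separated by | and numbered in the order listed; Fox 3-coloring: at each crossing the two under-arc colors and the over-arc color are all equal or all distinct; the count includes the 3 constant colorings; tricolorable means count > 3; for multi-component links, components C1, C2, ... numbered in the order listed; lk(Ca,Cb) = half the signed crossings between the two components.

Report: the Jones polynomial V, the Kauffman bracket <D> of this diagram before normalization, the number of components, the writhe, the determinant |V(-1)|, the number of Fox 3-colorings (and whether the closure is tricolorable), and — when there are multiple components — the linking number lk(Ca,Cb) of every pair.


V = -q^-6 + 2q^-5 - 2q^-4 + 3q^-3 - 3q^-2 + 2q^-1 - 1 + q
<D> = -A^-13 + A^-9 - 2A^-5 + 3A^-1 - 3A^3 + 2A^7 - 2A^11 + A^15 (w = -3)
1 component over 11 crossings, w = -3
9 Fox colorings among 3^11, |V(-1)| = 15: tricolorable
why: |V(-1)| = 15: so tricolorable, since 3 divides 15


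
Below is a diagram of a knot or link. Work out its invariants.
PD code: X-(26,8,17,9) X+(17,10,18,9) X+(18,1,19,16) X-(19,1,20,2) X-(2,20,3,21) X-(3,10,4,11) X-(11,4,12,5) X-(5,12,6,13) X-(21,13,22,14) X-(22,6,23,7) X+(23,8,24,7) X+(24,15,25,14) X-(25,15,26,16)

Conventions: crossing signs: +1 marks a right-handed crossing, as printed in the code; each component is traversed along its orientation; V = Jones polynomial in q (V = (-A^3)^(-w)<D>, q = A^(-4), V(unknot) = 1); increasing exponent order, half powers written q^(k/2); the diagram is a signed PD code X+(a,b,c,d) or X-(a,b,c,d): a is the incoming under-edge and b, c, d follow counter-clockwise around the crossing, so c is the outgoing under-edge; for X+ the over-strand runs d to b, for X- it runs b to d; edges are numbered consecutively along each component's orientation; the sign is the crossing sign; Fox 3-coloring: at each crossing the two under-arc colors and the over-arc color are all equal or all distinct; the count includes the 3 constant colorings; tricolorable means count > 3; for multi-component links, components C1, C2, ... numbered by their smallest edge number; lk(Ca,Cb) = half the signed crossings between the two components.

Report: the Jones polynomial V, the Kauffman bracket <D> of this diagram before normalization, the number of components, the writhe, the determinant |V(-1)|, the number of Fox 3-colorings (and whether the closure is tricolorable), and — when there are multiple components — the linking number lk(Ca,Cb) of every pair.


V(q) = q^(-13/2) - q^(-11/2) + q^(-9/2) - 2q^(-7/2) - q^(-3/2)
bracket: A^-9 + 2A^-1 - A^3 + A^7 - A^11, w = -5
2 components, writhe -5, over 13 crossings
lk(C1,C2) = -1
det 6, colorings 9 of 3^13 — tricolorable
observation: the 1 component pair carries total linking -1


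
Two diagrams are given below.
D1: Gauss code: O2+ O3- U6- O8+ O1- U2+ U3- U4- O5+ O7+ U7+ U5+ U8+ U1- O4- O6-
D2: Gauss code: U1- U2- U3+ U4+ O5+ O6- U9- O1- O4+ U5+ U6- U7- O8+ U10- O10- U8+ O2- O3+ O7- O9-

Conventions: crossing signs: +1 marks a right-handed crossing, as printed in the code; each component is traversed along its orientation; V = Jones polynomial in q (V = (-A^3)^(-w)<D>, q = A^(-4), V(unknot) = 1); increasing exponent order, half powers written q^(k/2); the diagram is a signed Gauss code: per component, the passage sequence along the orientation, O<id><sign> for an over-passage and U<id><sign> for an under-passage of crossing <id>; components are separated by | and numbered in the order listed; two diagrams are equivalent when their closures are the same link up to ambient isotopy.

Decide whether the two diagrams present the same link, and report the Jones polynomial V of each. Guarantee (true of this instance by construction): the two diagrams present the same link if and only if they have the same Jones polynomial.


equivalent: yes
D1 (bracket 1; 8 crossings at w = 0): V = 1
D2 (bracket A^-6; 10 crossings at w = -2): V = 1
key observation: one V(q) for all 2 diagrams — one class (guaranteed)


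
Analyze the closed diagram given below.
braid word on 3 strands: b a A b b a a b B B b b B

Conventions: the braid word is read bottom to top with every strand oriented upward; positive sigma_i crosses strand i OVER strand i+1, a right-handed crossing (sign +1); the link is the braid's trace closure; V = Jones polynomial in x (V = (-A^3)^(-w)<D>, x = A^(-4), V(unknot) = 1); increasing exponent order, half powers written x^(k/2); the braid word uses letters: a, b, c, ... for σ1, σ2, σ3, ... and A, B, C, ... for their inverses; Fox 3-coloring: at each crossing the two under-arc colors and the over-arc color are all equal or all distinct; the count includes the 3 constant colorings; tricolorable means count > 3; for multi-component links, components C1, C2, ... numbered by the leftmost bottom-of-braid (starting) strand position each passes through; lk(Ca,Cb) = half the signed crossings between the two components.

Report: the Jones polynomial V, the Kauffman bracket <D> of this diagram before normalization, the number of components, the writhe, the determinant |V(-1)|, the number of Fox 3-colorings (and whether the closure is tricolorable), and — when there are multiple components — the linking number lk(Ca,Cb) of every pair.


V(x) = -x^(3/2) - 2x^(7/2) + x^(9/2) - x^(11/2) + x^(13/2)
bracket: -A^-11 + A^-7 - A^-3 + 2A + A^9, w = +5
2 components, writhe +5, over 13 crossings
lk(C1,C2) = +1
det 6, colorings 9 of 3^13 — tricolorable
observation: the 1 component pair carries total linking +1


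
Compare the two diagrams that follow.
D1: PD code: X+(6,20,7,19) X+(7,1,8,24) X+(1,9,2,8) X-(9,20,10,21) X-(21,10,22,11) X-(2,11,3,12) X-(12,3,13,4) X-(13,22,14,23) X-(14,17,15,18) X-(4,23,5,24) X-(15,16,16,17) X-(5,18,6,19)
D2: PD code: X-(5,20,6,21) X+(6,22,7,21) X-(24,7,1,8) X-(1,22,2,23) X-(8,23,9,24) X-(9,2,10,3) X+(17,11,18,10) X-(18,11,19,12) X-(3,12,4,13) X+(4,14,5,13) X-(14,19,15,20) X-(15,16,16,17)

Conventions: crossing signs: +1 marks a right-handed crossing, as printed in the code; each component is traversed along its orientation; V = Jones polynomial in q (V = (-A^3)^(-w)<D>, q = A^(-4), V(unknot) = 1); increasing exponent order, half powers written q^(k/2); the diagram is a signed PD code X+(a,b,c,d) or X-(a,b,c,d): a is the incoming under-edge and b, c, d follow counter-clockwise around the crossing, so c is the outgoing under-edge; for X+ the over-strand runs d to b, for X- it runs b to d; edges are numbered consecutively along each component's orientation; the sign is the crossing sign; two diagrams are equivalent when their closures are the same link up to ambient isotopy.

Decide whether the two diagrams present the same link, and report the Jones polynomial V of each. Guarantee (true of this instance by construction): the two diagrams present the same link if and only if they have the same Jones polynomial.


equivalent: no
D1 (bracket A^-14 - A^-10 + 2A^-6 - A^-2 + A^2 - A^6; 12 crossings at w = -6): V = -q^-6 + q^-5 - q^-4 + 2q^-3 - q^-2 + q^-1
D2 (bracket A^-14 + A^-6 - A^-2; 12 crossings at w = -6): V = -q^-4 + q^-3 + q^-1
key observation: comparing 2 Jones polynomials yields 2 groups


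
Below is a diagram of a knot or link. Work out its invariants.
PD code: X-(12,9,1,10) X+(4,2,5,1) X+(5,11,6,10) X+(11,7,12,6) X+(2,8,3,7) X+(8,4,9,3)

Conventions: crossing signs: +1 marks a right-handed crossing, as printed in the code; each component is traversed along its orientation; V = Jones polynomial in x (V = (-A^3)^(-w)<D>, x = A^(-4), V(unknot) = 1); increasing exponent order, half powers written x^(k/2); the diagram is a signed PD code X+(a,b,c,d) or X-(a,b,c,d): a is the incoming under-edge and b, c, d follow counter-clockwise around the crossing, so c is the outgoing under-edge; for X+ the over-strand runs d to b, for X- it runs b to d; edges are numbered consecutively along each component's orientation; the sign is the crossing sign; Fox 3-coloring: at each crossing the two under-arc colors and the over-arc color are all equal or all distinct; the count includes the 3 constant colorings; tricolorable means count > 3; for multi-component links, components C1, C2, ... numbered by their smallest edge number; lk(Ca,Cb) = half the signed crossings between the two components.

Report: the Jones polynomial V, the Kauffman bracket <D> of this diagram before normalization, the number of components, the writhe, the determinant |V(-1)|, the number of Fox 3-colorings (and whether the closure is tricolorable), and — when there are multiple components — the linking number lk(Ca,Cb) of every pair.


V(x) = x - x^2 + 2x^3 - x^4 + x^5 - x^6
bracket: -A^-12 + A^-8 - A^-4 + 2 - A^4 + A^8, w = +4
1 component, writhe +4, over 6 crossings
det 7, colorings 3 of 3^6 — not tricolorable
observation: V spans 5 powers of x: at least 5 crossings in any diagram


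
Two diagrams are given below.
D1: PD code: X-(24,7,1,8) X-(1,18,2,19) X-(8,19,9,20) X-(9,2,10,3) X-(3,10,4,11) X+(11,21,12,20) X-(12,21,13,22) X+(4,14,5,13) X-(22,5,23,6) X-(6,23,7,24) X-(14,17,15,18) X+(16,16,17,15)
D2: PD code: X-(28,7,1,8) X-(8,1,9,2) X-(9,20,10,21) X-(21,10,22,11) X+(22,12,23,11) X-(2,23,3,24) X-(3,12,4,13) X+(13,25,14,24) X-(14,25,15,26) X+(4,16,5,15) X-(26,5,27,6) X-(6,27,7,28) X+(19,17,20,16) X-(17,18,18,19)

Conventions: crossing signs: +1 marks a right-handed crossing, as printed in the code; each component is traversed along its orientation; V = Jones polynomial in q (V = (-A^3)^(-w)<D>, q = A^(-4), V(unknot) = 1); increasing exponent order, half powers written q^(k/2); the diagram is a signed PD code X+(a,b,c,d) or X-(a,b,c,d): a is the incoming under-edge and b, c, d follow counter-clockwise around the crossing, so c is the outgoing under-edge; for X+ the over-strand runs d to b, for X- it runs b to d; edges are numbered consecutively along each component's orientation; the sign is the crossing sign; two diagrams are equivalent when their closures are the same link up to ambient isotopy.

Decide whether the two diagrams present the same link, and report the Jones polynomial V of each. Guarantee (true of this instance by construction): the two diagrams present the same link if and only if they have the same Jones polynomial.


same link: yes
V(D1) = -q^-7 + q^-6 - q^-5 + q^-4 + q^-2  [12 crossings, <D> = A^-10 + A^-2 - A^2 + A^6 - A^10, w = -6]
V(D2) = -q^-7 + q^-6 - q^-5 + q^-4 + q^-2  [14 crossings, <D> = A^-10 + A^-2 - A^2 + A^6 - A^10, w = -6]
insight: Reidemeister moves carry D1 (12 crossings) to D2 (14)


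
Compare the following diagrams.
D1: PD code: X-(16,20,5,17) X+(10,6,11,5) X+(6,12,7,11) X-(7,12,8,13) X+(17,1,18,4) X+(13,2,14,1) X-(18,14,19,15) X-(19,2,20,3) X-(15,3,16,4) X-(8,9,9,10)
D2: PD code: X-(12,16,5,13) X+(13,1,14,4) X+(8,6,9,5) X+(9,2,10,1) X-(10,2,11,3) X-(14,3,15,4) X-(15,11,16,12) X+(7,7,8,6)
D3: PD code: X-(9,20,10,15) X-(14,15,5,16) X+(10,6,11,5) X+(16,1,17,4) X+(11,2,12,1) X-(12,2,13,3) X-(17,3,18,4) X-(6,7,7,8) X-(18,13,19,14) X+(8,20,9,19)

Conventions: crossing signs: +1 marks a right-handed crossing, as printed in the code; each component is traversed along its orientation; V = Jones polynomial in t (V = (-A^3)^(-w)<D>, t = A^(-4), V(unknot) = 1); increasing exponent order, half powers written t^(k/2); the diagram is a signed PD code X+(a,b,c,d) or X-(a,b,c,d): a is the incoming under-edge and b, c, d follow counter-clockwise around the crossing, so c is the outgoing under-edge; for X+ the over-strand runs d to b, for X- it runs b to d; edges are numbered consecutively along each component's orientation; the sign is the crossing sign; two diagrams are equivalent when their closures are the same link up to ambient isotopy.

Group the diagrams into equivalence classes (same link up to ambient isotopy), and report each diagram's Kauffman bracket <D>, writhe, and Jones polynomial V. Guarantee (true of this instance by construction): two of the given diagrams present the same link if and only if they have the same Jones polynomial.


equivalence classes: {D1, D2, D3}
D1 (bracket A^-6 + A^-2 + A^2 + A^6; 10 crossings at w = -2): V = t^-3 + t^-2 + t^-1 + 1
V(D2) = t^-3 + t^-2 + t^-1 + 1  (w 0, c 8, <D> = 1 + A^4 + A^8 + A^12)
D3 (bracket A^-6 + A^-2 + A^2 + A^6; 10 crossings at w = -2): V = t^-3 + t^-2 + t^-1 + 1
key observation: one V(t) for all 3 diagrams — one class (guaranteed)


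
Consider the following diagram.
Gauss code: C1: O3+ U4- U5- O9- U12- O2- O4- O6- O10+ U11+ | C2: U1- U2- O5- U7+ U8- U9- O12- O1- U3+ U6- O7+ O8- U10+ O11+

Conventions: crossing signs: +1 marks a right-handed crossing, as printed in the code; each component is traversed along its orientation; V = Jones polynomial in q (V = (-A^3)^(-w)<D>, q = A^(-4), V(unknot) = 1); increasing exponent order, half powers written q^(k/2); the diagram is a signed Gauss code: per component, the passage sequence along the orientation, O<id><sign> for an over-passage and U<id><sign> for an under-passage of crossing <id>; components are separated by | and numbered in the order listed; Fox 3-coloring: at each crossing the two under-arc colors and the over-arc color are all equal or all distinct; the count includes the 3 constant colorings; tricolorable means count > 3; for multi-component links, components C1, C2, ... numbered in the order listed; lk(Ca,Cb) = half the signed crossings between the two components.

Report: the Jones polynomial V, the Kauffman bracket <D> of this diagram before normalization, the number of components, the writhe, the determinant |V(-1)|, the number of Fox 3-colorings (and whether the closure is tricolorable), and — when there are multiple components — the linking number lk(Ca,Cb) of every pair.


Jones polynomial: V(q) = q^(-13/2) - 2q^(-11/2) + 2q^(-9/2) - 3q^(-7/2) + 2q^(-5/2) - 2q^(-3/2) + q^(-1/2) - q^(1/2)
<D> = -A^-14 + A^-10 - 2A^-6 + 2A^-2 - 3A^2 + 2A^6 - 2A^10 + A^14; writhe -4
components 2, writhe -4 (12 crossings)
linking number lk(C1,C2) = -1
3-colorings: 3 of 3^12, det 14 — not tricolorable
note: summing lk over 1 pair gives -1


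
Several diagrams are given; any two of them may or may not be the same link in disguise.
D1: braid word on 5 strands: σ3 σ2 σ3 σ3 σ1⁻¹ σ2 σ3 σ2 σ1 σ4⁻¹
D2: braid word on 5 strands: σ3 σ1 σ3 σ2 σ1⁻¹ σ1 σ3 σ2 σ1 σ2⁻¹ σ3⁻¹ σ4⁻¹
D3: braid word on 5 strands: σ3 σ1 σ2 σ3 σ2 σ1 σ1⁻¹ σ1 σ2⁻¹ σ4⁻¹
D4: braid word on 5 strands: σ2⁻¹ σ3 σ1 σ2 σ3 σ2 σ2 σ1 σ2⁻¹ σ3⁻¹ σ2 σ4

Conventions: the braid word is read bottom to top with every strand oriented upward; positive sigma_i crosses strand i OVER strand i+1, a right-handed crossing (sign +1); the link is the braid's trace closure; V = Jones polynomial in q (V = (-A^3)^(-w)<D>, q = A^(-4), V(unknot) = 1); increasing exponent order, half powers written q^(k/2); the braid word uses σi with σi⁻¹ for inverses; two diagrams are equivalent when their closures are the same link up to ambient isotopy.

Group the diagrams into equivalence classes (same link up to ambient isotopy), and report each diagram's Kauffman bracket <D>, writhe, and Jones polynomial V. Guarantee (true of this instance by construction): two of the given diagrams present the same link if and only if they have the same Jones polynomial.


grouping into links: {D1} | {D2, D3, D4}
V(D1) = q^2 + q^4 - q^5 + q^6 - q^7  (w +6, c 10, <D> = -A^-10 + A^-6 - A^-2 + A^2 + A^10)
D2 (bracket -A^-12 + A^-8 - A^-4 + 2 - A^4 + A^8; 12 crossings at w = +4): V = q - q^2 + 2q^3 - q^4 + q^5 - q^6
V(D3) = q - q^2 + 2q^3 - q^4 + q^5 - q^6  (w +4, c 10, <D> = -A^-12 + A^-8 - A^-4 + 2 - A^4 + A^8)
V(D4) = q - q^2 + 2q^3 - q^4 + q^5 - q^6  [12 crossings, <D> = -A^-6 + A^-2 - A^2 + 2A^6 - A^10 + A^14, w = +6]
why: 2 values of V(q) split the 4 diagrams


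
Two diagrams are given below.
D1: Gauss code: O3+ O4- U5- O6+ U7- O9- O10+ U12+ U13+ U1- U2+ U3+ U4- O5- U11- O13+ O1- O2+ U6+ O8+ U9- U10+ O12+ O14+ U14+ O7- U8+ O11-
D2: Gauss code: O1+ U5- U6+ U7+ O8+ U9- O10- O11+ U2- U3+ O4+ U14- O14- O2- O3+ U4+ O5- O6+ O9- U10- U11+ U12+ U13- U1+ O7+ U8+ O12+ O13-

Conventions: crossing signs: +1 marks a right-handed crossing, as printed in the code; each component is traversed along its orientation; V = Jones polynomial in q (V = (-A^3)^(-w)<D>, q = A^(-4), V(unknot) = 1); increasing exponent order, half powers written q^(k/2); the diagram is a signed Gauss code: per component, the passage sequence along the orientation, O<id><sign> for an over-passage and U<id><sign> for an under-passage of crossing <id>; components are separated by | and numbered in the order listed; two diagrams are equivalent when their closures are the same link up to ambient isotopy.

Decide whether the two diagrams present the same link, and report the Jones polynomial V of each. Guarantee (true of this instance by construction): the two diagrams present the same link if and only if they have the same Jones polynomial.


same link: no
V(D1) = q^-2 - q^-1 + 1 - q + q^2  [14 crossings, <D> = A^-2 - A^2 + A^6 - A^10 + A^14, w = +2]
V(D2) = q + q^3 - q^4  (w +2, c 14, <D> = -A^-10 + A^-6 + A^2)
note: 2 values of V(q) split the 2 diagrams


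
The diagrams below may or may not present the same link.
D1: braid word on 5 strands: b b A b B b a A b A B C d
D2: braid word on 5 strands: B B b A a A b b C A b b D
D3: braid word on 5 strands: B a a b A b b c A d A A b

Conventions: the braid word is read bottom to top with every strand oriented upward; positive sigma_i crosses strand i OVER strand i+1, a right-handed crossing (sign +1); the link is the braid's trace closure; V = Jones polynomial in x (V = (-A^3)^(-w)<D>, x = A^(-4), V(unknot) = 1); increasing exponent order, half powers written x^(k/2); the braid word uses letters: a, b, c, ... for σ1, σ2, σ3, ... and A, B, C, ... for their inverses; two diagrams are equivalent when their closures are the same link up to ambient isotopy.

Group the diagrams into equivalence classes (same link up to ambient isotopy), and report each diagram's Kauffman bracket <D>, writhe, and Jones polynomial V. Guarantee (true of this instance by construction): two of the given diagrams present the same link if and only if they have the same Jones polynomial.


grouping into links: {D1, D2, D3}
V(D1) = -x^(-3/2) + x^(-1/2) - 2x^(1/2) + x^(3/2) - 2x^(5/2) + x^(7/2)  (w +1, c 13, <D> = -A^-11 + 2A^-7 - A^-3 + 2A - A^5 + A^9)
V(D2) = -x^(-3/2) + x^(-1/2) - 2x^(1/2) + x^(3/2) - 2x^(5/2) + x^(7/2)  (w -1, c 13, <D> = -A^-17 + 2A^-13 - A^-9 + 2A^-5 - A^-1 + A^3)
D3 (bracket -A^-5 + 2A^-1 - A^3 + 2A^7 - A^11 + A^15; 13 crossings at w = +3): V = -x^(-3/2) + x^(-1/2) - 2x^(1/2) + x^(3/2) - 2x^(5/2) + x^(7/2)
why: one V(x) for all 3 diagrams — one class (guaranteed)


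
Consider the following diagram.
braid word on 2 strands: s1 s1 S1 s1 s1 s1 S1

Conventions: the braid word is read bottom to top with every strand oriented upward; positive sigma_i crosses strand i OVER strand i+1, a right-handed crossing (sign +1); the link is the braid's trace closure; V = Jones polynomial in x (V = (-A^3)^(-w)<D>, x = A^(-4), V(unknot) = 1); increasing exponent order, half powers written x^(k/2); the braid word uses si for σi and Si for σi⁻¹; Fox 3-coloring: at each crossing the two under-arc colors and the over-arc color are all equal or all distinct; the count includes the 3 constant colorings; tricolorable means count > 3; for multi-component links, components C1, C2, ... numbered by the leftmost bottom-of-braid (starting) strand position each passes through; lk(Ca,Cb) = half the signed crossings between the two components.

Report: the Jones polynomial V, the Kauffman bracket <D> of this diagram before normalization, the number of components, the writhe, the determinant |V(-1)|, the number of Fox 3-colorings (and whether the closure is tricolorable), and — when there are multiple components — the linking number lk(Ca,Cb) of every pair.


V = x + x^3 - x^4
<D> = A^-7 - A^-3 - A^5 (w = +3)
1 component over 7 crossings, w = +3
9 Fox colorings among 3^7, |V(-1)| = 3: tricolorable
why: det 3 = |V(-1)|; divisible by 3, so tricolorable


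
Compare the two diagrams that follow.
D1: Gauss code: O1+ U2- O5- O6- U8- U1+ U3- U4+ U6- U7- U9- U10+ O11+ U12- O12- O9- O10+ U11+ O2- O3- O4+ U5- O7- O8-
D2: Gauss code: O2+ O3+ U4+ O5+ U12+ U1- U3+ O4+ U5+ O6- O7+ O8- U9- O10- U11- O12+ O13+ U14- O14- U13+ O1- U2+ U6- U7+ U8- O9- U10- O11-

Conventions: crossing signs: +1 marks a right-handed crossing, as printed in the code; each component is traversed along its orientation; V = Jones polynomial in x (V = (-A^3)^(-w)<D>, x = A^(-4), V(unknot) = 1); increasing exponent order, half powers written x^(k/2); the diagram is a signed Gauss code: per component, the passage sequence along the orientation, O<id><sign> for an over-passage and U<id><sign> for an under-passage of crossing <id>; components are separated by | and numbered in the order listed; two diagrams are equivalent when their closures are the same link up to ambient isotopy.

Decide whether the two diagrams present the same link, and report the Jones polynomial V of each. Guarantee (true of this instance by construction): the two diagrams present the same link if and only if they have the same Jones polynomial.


same link: no
V(D1) = -x^-4 + x^-3 + x^-1  [12 crossings, <D> = A^-8 + 1 - A^4, w = -4]
V(D2) = -x^-3 + x^-2 - x^-1 + 3 - x + x^2 - x^3  (w 0, c 14, <D> = -A^-12 + A^-8 - A^-4 + 3 - A^4 + A^8 - A^12)
note: 2 classes among 2 diagrams; unequal V(x) rules out equality


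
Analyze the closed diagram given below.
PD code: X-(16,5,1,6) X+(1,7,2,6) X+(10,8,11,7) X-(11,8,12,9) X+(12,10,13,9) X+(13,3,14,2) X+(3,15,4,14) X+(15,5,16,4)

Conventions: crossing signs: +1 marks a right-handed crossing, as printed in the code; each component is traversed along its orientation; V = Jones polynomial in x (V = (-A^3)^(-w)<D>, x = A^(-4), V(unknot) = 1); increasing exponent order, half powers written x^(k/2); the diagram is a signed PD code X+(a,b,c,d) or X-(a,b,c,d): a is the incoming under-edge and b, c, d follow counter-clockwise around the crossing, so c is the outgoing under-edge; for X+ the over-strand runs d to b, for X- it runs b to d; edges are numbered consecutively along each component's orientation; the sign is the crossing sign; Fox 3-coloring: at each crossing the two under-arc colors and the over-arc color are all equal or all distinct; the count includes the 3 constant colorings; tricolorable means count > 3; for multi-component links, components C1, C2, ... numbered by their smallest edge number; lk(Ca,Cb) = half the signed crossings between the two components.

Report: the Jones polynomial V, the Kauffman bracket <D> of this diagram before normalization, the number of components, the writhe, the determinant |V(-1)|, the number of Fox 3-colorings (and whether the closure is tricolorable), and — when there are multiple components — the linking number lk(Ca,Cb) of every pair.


Jones polynomial: V(x) = x + x^3 - x^4
<D> = -A^-4 + 1 + A^8; writhe +4
components 1, writhe +4 (8 crossings)
3-colorings: 9 of 3^8, det 3 — tricolorable
note: the span of V is 3, forcing >= 3 crossings in any diagram


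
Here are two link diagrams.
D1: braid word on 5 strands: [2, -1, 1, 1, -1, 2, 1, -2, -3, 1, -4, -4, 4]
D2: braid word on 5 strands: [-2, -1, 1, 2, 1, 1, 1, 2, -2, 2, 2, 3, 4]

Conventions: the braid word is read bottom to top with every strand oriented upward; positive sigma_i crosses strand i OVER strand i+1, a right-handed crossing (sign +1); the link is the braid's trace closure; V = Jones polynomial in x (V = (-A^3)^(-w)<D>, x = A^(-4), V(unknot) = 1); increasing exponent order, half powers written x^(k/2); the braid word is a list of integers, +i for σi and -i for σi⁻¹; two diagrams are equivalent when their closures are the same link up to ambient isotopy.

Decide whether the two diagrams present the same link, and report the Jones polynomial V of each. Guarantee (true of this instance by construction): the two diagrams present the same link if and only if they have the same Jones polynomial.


equivalent: no
V(D1) = -x^(1/2) + x^(3/2) - x^(5/2) - x^(9/2)  (w +1, c 13, <D> = A^-15 + A^-7 - A^-3 + A)
V(D2) = -x^(3/2) - 2x^(7/2) + x^(9/2) - x^(11/2) + x^(13/2)  [13 crossings, <D> = -A^-5 + A^-1 - A^3 + 2A^7 + A^15, w = +7]
key observation: comparing 2 Jones polynomials yields 2 groups


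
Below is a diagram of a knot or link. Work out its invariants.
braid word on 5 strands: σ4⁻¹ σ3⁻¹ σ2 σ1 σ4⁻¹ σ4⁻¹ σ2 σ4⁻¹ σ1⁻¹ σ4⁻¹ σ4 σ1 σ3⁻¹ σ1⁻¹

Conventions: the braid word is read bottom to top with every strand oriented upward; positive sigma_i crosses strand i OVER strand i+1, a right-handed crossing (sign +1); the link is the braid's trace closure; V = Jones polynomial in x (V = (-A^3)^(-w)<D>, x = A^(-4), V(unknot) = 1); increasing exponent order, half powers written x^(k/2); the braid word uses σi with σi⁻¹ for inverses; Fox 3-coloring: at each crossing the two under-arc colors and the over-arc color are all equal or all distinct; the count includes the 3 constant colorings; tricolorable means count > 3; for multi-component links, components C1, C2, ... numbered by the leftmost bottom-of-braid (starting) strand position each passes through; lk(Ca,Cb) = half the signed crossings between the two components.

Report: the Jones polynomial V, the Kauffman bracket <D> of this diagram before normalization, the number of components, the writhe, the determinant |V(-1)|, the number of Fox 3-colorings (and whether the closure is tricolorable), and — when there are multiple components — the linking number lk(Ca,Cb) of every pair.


V = -x^-7 + x^-6 - x^-5 + x^-4 + x^-2
<D> = A^-4 + A^4 - A^8 + A^12 - A^16 (w = -4)
1 component over 14 crossings, w = -4
3 Fox colorings among 3^14, |V(-1)| = 5: not tricolorable
why: the span of V is 5, forcing >= 5 crossings in any diagram


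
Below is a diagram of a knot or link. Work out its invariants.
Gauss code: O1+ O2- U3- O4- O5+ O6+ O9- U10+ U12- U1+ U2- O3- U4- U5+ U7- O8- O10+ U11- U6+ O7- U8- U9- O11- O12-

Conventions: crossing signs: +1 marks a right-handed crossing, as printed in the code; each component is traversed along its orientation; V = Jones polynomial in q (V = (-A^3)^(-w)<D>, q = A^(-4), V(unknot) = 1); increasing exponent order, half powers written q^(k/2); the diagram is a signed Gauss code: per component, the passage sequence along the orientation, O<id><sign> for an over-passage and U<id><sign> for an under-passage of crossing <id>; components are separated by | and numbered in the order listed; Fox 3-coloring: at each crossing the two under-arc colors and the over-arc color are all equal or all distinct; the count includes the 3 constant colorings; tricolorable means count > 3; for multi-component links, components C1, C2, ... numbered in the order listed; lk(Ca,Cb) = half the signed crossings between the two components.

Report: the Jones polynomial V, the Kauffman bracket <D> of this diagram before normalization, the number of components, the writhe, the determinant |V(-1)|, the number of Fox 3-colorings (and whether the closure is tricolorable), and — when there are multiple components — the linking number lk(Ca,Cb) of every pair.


V = q^-7 - 2q^-6 + 2q^-5 - 3q^-4 + 3q^-3 - 2q^-2 + 2q^-1
<D> = 2A^-8 - 2A^-4 + 3 - 3A^4 + 2A^8 - 2A^12 + A^16 (w = -4)
1 component over 12 crossings, w = -4
9 Fox colorings among 3^12, |V(-1)| = 15: tricolorable
why: V spans 6 powers of q: at least 6 crossings in any diagram


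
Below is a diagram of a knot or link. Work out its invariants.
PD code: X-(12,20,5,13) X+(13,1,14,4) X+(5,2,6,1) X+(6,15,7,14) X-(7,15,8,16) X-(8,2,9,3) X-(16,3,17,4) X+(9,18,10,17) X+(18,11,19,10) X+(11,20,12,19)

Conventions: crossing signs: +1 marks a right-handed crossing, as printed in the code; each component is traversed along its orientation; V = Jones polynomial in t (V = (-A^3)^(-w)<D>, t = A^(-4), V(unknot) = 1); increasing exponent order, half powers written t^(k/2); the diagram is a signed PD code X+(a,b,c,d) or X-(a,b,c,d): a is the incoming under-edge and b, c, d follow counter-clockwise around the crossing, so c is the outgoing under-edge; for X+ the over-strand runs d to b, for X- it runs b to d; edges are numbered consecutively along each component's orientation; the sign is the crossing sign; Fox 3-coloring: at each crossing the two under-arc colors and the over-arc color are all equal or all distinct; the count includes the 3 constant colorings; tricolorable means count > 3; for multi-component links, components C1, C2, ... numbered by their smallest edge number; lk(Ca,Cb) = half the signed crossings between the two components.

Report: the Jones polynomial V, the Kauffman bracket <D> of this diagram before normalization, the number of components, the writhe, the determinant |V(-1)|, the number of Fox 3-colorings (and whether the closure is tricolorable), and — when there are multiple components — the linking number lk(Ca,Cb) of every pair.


V = 1 + t + t^2 + t^3
<D> = A^-6 + A^-2 + A^2 + A^6 (w = +2)
3 components over 10 crossings, w = +2
lk(C1,C2): 0
lk(C1,C3) = 0
linking number lk(C2,C3) = +1
9 Fox colorings among 3^11, |V(-1)| = 0: tricolorable
why: w = +2 (over 10 crossings) is diagram-only; (-A^3)^(-2) removes it from V


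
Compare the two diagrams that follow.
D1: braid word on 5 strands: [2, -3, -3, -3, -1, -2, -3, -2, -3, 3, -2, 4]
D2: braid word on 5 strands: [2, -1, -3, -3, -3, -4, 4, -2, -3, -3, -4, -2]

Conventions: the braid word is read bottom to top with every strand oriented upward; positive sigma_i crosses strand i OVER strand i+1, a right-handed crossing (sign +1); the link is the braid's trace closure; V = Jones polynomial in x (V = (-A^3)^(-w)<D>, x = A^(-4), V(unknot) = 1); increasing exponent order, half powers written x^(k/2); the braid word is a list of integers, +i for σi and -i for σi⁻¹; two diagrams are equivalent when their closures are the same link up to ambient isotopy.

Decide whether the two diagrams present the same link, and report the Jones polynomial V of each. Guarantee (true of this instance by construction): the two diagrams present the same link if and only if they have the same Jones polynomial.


same link: yes
V(D1) = -x^-7 + x^-6 - x^-5 + x^-4 + x^-2  [12 crossings, <D> = A^-10 + A^-2 - A^2 + A^6 - A^10, w = -6]
V(D2) = -x^-7 + x^-6 - x^-5 + x^-4 + x^-2  (w -8, c 12, <D> = A^-16 + A^-8 - A^-4 + 1 - A^4)
note: from 12 to 12 crossings by R-moves: one link, two diagrams


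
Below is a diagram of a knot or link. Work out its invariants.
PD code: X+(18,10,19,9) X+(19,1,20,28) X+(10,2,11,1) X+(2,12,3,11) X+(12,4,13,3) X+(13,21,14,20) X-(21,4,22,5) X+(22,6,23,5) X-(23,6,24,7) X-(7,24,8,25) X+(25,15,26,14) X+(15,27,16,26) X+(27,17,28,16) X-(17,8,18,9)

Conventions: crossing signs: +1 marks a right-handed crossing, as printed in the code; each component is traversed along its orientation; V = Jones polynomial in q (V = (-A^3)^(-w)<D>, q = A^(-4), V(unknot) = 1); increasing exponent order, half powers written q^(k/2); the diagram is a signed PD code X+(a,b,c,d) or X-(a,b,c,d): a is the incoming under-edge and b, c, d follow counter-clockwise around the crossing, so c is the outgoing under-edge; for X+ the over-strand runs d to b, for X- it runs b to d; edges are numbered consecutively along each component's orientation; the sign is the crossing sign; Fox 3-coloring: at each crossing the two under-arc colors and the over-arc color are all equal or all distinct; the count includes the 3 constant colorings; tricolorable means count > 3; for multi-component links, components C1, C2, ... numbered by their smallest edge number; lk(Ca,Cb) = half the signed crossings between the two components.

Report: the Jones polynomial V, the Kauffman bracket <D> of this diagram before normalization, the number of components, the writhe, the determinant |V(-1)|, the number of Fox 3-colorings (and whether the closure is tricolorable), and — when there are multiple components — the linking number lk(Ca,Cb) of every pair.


V(q) = 2q^2 - 2q^3 + 4q^4 - 5q^5 + 5q^6 - 5q^7 + 3q^8 - 2q^9 + q^10
bracket: A^-22 - 2A^-18 + 3A^-14 - 5A^-10 + 5A^-6 - 5A^-2 + 4A^2 - 2A^6 + 2A^10, w = +6
1 component, writhe +6, over 14 crossings
det 29, colorings 3 of 3^14 — not tricolorable
observation: the span of V is 8, forcing >= 8 crossings in any diagram


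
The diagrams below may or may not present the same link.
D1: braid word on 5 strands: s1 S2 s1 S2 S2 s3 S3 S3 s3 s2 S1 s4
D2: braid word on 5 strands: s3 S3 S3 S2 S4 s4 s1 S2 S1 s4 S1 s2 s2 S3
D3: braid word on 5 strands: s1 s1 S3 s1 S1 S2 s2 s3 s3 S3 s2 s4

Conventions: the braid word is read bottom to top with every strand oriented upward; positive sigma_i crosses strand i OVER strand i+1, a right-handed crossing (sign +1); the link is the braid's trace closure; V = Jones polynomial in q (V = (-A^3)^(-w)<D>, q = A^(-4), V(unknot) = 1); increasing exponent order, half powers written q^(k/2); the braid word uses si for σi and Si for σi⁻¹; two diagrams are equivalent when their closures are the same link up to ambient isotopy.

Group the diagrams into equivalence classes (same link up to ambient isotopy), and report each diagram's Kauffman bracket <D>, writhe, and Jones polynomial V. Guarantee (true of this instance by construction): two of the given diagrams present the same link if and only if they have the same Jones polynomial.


grouping into links: {D1} | {D2} | {D3}
V(D1) = q^-3 + q^-2 + q^-1 + 1  (w 0, c 12, <D> = 1 + A^4 + A^8 + A^12)
D2 (bracket A^-2 + 2A^6 + A^14; 14 crossings at w = -2): V = q^-5 + 2q^-3 + q^-1
V(D3) = 1 + q + q^2 + q^3  (w +4, c 12, <D> = 1 + A^4 + A^8 + A^12)
key observation: 3 classes among 3 diagrams; unequal V(q) rules out equality


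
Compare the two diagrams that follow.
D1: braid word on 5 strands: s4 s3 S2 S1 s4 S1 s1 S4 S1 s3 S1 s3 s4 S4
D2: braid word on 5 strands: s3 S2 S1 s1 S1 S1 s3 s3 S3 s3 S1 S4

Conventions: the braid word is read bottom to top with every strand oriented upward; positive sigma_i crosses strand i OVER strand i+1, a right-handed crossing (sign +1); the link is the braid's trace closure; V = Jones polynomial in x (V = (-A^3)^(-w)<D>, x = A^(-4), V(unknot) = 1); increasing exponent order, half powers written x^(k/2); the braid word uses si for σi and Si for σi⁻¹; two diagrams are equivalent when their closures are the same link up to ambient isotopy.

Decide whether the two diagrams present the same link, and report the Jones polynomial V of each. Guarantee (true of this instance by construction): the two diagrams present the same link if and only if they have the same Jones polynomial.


same link: yes
V(D1) = -x^-3 + x^-2 - x^-1 + 3 - x + x^2 - x^3  [14 crossings, <D> = -A^-12 + A^-8 - A^-4 + 3 - A^4 + A^8 - A^12, w = 0]
V(D2) = -x^-3 + x^-2 - x^-1 + 3 - x + x^2 - x^3  [12 crossings, <D> = -A^-18 + A^-14 - A^-10 + 3A^-6 - A^-2 + A^2 - A^6, w = -2]
insight: all 2 diagrams share one V(x), hence one class


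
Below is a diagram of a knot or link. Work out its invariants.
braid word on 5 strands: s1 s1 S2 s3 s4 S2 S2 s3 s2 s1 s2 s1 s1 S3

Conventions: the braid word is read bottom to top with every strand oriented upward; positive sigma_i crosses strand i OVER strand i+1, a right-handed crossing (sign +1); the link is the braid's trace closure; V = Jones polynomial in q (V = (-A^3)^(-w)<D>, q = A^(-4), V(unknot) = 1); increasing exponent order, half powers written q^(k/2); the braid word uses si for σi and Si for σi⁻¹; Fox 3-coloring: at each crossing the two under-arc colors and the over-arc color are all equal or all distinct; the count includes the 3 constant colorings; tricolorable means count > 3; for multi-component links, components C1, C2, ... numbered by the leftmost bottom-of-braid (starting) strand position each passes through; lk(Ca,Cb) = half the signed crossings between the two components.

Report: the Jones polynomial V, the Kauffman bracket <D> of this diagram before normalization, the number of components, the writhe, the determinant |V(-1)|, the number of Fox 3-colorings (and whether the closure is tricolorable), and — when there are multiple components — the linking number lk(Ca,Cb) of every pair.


V(q) = -q^-1 + 1 - q + 3q^2 - 2q^3 + 3q^4 - 3q^5 + 3q^6 - 2q^7 + q^8 - q^9
bracket: -A^-18 + A^-14 - 2A^-10 + 3A^-6 - 3A^-2 + 3A^2 - 2A^6 + 3A^10 - A^14 + A^18 - A^22, w = +6
1 component, writhe +6, over 14 crossings
det 21, colorings 9 of 3^14 — tricolorable
observation: det 21 = |V(-1)|; divisible by 3, so tricolorable


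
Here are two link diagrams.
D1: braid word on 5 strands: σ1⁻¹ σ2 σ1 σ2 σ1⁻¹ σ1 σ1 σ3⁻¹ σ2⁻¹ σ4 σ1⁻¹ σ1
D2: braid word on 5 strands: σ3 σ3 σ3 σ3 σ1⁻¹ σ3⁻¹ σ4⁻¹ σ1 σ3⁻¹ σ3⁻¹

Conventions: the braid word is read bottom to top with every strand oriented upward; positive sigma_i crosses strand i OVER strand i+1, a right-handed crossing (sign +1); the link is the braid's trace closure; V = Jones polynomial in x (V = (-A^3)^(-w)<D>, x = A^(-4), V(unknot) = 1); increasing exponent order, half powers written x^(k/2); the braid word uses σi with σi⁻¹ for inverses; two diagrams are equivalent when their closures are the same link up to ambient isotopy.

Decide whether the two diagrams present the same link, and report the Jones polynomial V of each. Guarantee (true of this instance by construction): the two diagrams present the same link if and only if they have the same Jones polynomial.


equivalent: no
V(D1) = 1 + x + x^2 + x^3  (w +2, c 12, <D> = A^-6 + A^-2 + A^2 + A^6)
V(D2) = x^-1 + 2 + x  [10 crossings, <D> = A^-4 + 2 + A^4, w = 0]
key observation: V(x) takes 2 values over 2 diagrams, fixing the grouping


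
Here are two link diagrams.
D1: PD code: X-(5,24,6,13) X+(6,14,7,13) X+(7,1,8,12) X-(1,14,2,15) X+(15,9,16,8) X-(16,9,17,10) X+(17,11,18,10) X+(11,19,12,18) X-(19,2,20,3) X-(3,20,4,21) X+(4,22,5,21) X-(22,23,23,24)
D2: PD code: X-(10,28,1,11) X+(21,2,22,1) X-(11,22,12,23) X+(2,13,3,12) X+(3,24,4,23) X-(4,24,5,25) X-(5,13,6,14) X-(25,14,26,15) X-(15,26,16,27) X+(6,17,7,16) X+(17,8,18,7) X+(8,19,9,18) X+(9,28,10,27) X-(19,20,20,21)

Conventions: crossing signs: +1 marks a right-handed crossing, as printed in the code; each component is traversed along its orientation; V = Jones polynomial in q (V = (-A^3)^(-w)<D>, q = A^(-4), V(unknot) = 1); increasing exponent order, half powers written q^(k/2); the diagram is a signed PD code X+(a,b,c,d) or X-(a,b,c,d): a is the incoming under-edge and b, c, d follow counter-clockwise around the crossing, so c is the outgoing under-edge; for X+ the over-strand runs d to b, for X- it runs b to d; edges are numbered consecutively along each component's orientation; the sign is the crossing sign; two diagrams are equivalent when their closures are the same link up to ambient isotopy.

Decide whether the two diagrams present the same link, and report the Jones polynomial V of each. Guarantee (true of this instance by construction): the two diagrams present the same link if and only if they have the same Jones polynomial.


equivalent: no
D1 (bracket A^-14 - 2A^-10 + A^-6 - 2A^-2 + A^2 - A^6; 12 crossings at w = 0): V = -q^(-3/2) + q^(-1/2) - 2q^(1/2) + q^(3/2) - 2q^(5/2) + q^(7/2)
V(D2) = q^(-5/2) - q^(-3/2) + q^(-1/2) - 3q^(1/2) + 2q^(3/2) - 2q^(5/2) + q^(7/2) - q^(9/2)  [14 crossings, <D> = -A^-18 + A^-14 - 2A^-10 + 2A^-6 - 3A^-2 + A^2 - A^6 + A^10, w = 0]
observation: 2 classes among 2 diagrams; unequal V(q) rules out equality


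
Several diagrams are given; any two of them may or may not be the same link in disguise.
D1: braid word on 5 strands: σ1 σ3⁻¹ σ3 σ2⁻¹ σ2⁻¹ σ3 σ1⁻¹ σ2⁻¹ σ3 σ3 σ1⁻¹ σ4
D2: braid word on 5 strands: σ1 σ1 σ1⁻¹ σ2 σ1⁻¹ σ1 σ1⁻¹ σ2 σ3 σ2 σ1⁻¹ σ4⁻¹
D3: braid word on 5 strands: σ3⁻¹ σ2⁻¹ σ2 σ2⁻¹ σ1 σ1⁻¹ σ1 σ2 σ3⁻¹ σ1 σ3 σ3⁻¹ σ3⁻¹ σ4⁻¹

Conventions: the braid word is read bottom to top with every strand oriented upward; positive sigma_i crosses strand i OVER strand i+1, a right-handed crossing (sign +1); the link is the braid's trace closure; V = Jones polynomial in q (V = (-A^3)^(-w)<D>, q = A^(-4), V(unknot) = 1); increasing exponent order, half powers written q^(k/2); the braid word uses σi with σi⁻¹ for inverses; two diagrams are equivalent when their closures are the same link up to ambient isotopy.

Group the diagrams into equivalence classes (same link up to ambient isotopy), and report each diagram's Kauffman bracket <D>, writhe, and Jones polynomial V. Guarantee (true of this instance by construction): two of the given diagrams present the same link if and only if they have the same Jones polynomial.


classes: {D1} | {D2} | {D3}
V(D1) = -q^-3 + 2q^-2 - 2q^-1 + 3 - 2q + 2q^2 - q^3  [12 crossings, <D> = -A^-12 + 2A^-8 - 2A^-4 + 3 - 2A^4 + 2A^8 - A^12, w = 0]
V(D2) = q + q^3 - q^4  [12 crossings, <D> = -A^-10 + A^-6 + A^2, w = +2]
V(D3) = -q^-4 + q^-3 + q^-1  (w -2, c 14, <D> = A^-2 + A^6 - A^10)
insight: 3 classes among 3 diagrams; unequal V(q) rules out equality
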